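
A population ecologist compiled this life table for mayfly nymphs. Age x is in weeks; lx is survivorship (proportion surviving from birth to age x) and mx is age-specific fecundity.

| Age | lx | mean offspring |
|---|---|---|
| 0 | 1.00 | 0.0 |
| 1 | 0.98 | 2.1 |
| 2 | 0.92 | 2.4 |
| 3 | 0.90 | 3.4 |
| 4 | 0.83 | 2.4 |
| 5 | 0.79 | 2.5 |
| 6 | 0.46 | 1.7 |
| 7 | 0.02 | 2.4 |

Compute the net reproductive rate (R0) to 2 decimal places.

12.12

lx·mx by age: 0, 2.058, 2.208, 3.06, 1.992, 1.975, 0.782, 0.048
R0 = Σ lx·mx = 12.123 → 12.12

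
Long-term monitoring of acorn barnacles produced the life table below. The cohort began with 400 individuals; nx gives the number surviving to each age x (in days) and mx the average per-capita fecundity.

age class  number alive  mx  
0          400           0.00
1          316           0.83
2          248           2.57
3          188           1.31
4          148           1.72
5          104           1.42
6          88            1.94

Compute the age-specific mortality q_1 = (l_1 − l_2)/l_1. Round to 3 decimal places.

lx = nx/n0 = nx/400: 1, 0.79, 0.62, 0.47, 0.37, 0.26, 0.22
q_1 = (l_1 − l_2) / l_1 = (0.79 − 0.62) / 0.79
     = 0.17 / 0.79 = 0.21519… → 0.215

0.215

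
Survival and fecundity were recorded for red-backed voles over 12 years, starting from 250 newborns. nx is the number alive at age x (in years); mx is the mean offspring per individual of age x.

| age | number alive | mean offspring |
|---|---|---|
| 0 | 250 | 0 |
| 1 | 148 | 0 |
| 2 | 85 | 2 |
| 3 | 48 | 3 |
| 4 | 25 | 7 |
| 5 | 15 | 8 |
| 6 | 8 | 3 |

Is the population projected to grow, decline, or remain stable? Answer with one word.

growing

lx = nx/n0 = nx/250: 1, 0.592, 0.34, 0.192, 0.1, 0.06, 0.032
R0 = Σ lx·mx = 0 + 0 + 0.68 + 0.576 + 0.7 + 0.48 + 0.096 = 2.532
R0 > 1, so the population is growing.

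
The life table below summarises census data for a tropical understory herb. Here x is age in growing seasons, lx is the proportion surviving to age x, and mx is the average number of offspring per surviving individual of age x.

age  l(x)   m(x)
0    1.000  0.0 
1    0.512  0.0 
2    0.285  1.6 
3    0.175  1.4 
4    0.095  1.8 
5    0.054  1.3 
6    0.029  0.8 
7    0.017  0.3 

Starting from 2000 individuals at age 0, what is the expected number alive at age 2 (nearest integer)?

570

Expected survivors = N0 · l_2 = 2000 × 0.285 = 570 → 570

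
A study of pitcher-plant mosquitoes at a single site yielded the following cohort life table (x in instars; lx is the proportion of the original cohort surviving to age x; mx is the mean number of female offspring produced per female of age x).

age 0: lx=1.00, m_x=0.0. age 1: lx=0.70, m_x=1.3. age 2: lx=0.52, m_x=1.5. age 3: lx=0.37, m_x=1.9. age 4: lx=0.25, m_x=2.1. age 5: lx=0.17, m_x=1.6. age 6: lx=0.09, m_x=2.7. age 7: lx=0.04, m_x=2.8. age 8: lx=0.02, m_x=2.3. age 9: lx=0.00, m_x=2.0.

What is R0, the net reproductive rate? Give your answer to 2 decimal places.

lx·mx by age: 0, 0.91, 0.78, 0.703, 0.525, 0.272, 0.243, 0.112, 0.046, 0
R0 = Σ lx·mx = 3.591 → 3.59

3.59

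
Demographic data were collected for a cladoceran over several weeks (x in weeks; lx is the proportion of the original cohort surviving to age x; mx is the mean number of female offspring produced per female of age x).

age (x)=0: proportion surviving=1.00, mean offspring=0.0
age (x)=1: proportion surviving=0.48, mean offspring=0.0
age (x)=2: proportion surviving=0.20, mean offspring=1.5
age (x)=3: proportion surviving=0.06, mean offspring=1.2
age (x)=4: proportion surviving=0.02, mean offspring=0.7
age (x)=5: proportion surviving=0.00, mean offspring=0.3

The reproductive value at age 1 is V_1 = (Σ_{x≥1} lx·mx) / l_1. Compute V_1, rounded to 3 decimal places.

0.804

lx·mx for x ≥ 1: 0, 0.3, 0.072, 0.014, 0 → sum = 0.386
V_1 = 0.386 / l_1 = 0.386 / 0.48 = 0.804167… → 0.804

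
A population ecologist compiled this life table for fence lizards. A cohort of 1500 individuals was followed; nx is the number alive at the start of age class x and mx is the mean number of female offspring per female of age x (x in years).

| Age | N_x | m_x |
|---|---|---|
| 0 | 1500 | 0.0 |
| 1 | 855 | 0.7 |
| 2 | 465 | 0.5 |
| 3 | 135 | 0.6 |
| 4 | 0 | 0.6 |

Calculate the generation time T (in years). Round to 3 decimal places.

lx = nx/n0 = nx/1500: 1, 0.57, 0.31, 0.09, 0
lx·mx: 0, 0.399, 0.155, 0.054, 0 → R0 = 0.608
x·lx·mx: 0, 0.399, 0.31, 0.162, 0 → Σ = 0.871
T = 0.871 / 0.608 = 1.432566… → 1.433

1.433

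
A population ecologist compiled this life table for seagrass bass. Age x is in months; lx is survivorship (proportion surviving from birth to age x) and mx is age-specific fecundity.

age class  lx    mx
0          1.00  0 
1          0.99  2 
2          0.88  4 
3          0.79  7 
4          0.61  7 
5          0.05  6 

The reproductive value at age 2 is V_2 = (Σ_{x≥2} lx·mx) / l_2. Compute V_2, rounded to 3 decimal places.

lx·mx for x ≥ 2: 3.52, 5.53, 4.27, 0.3 → sum = 13.62
V_2 = 13.62 / l_2 = 13.62 / 0.88 = 15.477273… → 15.477

15.477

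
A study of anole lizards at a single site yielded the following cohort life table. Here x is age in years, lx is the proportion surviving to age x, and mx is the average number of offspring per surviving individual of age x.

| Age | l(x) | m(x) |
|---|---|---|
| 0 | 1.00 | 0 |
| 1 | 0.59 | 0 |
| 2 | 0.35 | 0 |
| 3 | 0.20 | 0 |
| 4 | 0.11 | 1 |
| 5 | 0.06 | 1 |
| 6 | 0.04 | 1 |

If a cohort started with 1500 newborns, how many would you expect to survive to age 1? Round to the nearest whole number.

Expected survivors = N0 · l_1 = 1500 × 0.59 = 885 → 885

885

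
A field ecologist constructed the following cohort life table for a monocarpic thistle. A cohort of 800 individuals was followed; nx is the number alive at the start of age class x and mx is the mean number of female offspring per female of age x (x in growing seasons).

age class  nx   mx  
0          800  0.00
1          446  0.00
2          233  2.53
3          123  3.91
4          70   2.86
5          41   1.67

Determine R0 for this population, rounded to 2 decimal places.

lx = nx/n0 = nx/800: 1, 0.5575, 0.29125, 0.15375, 0.0875, 0.05125
lx·mx by age: 0, 0, 0.736863…, 0.601163…, 0.25025, 0.085588…
R0 = Σ lx·mx = 1.673863… → 1.67

1.67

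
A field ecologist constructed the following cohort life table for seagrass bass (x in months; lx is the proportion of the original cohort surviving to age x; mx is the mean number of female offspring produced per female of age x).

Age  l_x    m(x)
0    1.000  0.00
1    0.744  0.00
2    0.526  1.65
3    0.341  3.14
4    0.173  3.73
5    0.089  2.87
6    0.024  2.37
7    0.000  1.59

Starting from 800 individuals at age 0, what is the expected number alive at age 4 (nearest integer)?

Expected survivors = N0 · l_4 = 800 × 0.173 = 138.4 → 138

138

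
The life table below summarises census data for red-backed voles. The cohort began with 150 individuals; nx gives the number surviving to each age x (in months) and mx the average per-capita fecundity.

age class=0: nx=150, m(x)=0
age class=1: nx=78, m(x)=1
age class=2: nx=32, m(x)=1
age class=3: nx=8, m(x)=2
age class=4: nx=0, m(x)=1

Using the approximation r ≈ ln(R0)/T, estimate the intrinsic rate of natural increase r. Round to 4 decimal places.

lx = nx/n0 = nx/150: 1, 0.52, 0.21333…, 0.05333…, 0
R0 = Σ lx·mx = 0 + 0.52 + 0.21333… + 0.10667… + 0 = 0.84…
Σ x·lx·mx = 1.266667…; T = 1.266667…/0.84… = 1.50794…
r ≈ ln(R0)/T = ln(0.84…)/1.50794… = -0.115624… → -0.1156

-0.1156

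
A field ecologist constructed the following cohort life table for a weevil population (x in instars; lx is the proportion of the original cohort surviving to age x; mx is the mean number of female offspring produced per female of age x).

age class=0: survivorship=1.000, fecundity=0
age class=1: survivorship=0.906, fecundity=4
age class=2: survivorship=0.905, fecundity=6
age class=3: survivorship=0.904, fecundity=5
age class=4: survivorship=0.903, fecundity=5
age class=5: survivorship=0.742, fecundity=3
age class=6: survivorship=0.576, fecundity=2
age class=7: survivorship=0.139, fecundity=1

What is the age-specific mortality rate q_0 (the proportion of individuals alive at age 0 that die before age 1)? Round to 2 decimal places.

q_0 = (l_0 − l_1) / l_0 = (1 − 0.906) / 1
     = 0.094 / 1 = 0.094 → 0.09

0.09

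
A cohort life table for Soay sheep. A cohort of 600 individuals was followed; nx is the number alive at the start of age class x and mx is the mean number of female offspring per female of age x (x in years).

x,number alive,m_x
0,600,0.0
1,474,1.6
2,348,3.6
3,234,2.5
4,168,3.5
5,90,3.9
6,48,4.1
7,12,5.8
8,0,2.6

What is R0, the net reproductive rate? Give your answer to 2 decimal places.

lx = nx/n0 = nx/600: 1, 0.79, 0.58, 0.39, 0.28, 0.15, 0.08, 0.02, 0
lx·mx by age: 0, 1.264, 2.088, 0.975, 0.98, 0.585, 0.328, 0.116, 0
R0 = Σ lx·mx = 6.336 → 6.34

6.34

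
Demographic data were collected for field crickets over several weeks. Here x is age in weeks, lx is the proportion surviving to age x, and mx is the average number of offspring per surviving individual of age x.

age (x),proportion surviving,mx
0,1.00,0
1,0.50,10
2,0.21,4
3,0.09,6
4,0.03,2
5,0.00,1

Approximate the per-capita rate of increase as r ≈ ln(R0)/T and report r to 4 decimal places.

R0 = Σ lx·mx = 0 + 5 + 0.84 + 0.54 + 0.06 + 0 = 6.44
Σ x·lx·mx = 8.54; T = 8.54/6.44 = 1.32609…
r ≈ ln(R0)/T = ln(6.44)/1.32609… = 1.40453… → 1.4045

1.4045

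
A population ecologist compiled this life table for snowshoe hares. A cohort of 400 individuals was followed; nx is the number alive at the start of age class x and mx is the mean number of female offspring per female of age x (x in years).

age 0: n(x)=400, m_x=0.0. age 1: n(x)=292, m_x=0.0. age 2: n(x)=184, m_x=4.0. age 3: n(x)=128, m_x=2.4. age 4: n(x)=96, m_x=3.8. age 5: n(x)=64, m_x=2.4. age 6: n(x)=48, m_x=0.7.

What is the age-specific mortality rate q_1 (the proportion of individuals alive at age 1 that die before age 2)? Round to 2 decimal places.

lx = nx/n0 = nx/400: 1, 0.73, 0.46, 0.32, 0.24, 0.16, 0.12
q_1 = (l_1 − l_2) / l_1 = (0.73 − 0.46) / 0.73
     = 0.27 / 0.73 = 0.369863… → 0.37

0.37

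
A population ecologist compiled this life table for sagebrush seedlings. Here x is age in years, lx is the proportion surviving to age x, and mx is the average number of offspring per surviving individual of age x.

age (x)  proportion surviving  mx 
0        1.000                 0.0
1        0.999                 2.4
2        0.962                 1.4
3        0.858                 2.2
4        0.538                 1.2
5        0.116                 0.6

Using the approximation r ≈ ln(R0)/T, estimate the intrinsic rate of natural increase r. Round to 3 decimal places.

R0 = Σ lx·mx = 0 + 2.3976 + 1.3468 + 1.8876 + 0.6456 + 0.0696 = 6.3472
Σ x·lx·mx = 13.6844; T = 13.6844/6.3472 = 2.15597…
r ≈ ln(R0)/T = ln(6.3472)/2.15597… = 0.85716… → 0.857

0.857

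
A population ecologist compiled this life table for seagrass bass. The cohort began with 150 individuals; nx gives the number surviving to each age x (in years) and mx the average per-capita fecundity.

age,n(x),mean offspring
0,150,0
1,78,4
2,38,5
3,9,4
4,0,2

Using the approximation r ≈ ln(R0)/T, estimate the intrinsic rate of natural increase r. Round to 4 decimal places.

0.8589

lx = nx/n0 = nx/150: 1, 0.52, 0.25333…, 0.06, 0
R0 = Σ lx·mx = 0 + 2.08 + 1.26667… + 0.24 + 0 = 3.586667…
Σ x·lx·mx = 5.333333…; T = 5.333333…/3.586667… = 1.48699…
r ≈ ln(R0)/T = ln(3.586667…)/1.48699… = 0.858933… → 0.8589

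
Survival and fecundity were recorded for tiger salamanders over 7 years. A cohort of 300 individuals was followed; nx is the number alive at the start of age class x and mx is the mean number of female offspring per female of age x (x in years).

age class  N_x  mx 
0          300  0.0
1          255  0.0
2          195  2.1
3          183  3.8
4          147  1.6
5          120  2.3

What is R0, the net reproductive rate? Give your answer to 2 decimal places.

5.39

lx = nx/n0 = nx/300: 1, 0.85, 0.65, 0.61, 0.49, 0.4
lx·mx by age: 0, 0, 1.365, 2.318, 0.784, 0.92
R0 = Σ lx·mx = 5.387 → 5.39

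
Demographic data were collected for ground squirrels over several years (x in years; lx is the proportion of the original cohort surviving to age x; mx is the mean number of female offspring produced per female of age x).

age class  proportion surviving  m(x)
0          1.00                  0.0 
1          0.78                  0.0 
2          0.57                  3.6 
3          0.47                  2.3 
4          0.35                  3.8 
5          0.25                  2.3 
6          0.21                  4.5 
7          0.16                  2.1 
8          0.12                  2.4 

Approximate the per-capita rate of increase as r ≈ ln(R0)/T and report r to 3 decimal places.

0.482

R0 = Σ lx·mx = 0 + 0 + 2.052 + 1.081 + 1.33 + 0.575 + 0.945 + 0.336 + 0.288 = 6.607
Σ x·lx·mx = 25.868; T = 25.868/6.607 = 3.91524…
r ≈ ln(R0)/T = ln(6.607)/3.91524… = 0.48225… → 0.482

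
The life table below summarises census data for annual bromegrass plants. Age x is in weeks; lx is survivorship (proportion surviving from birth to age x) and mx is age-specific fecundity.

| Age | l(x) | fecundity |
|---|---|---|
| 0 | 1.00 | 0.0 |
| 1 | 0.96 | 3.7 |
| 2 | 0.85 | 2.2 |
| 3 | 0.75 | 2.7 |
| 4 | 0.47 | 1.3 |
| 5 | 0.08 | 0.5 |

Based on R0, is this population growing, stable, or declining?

growing

R0 = Σ lx·mx = 0 + 3.552 + 1.87 + 2.025 + 0.611 + 0.04 = 8.098
R0 > 1, so the population is growing.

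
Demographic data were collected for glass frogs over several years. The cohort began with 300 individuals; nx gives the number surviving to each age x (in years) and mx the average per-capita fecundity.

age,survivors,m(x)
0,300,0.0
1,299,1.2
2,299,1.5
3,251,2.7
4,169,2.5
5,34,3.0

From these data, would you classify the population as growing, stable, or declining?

lx = nx/n0 = nx/300: 1, 0.99667…, 0.99667…, 0.83667…, 0.56333…, 0.11333…
R0 = Σ lx·mx = 0 + 1.196… + 1.495… + 2.259… + 1.408333… + 0.34… = 6.698333…
R0 > 1, so the population is growing.

growing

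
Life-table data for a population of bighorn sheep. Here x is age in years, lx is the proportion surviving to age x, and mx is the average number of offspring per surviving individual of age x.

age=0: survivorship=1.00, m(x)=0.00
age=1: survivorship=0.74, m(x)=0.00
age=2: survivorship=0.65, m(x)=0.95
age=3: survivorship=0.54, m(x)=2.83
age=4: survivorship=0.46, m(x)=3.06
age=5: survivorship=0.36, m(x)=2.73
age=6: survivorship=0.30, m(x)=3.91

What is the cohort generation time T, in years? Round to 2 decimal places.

lx·mx: 0, 0, 0.6175, 1.5282, 1.4076, 0.9828, 1.173 → R0 = 5.7091
x·lx·mx: 0, 0, 1.235, 4.5846, 5.6304, 4.914, 7.038 → Σ = 23.402
T = 23.402 / 5.7091 = 4.09907… → 4.10

4.10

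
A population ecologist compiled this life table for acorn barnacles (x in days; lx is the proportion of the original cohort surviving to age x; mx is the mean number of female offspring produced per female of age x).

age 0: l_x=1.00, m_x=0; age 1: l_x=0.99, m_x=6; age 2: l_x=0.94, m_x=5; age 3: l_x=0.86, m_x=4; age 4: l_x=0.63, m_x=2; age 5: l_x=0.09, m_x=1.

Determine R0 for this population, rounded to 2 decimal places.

15.43

lx·mx by age: 0, 5.94, 4.7, 3.44, 1.26, 0.09
R0 = Σ lx·mx = 15.43 → 15.43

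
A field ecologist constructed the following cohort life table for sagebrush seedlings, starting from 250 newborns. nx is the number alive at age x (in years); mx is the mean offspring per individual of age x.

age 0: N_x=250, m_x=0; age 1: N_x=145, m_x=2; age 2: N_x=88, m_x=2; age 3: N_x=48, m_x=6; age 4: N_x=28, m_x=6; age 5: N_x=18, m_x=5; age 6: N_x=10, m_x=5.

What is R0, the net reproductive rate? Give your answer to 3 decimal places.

4.248

lx = nx/n0 = nx/250: 1, 0.58, 0.352, 0.192, 0.112, 0.072, 0.04
lx·mx by age: 0, 1.16, 0.704, 1.152, 0.672, 0.36, 0.2
R0 = Σ lx·mx = 4.248 → 4.248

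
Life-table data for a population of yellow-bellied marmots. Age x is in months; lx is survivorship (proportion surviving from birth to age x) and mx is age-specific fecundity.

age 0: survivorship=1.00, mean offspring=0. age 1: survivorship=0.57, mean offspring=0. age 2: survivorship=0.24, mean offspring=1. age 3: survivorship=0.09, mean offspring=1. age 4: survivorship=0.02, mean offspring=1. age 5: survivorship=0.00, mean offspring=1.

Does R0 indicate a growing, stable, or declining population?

R0 = Σ lx·mx = 0 + 0 + 0.24 + 0.09 + 0.02 + 0 = 0.35
R0 < 1, so the population is declining.

declining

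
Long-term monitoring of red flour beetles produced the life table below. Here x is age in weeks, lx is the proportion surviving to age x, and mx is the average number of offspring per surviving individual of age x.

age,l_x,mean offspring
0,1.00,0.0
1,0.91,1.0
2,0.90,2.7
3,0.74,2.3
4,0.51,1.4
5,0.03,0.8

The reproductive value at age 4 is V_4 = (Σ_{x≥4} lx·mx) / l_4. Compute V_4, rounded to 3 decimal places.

lx·mx for x ≥ 4: 0.714, 0.024 → sum = 0.738
V_4 = 0.738 / l_4 = 0.738 / 0.51 = 1.447059… → 1.447

1.447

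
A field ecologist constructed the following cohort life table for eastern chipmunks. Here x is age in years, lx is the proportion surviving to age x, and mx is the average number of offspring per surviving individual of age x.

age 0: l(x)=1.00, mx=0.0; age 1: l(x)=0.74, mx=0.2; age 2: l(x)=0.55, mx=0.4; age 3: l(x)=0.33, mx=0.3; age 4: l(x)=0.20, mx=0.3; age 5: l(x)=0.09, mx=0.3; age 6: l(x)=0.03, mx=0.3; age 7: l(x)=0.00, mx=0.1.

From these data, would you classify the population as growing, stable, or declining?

R0 = Σ lx·mx = 0 + 0.148 + 0.22 + 0.099 + 0.06 + 0.027 + 0.009 + 0 = 0.563
R0 < 1, so the population is declining.

declining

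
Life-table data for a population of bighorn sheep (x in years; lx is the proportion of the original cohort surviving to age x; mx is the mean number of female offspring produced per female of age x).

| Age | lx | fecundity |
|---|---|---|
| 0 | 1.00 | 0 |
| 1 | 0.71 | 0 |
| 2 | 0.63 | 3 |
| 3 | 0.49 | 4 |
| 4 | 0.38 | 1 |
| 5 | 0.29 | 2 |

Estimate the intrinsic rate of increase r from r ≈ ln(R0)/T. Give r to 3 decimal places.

R0 = Σ lx·mx = 0 + 0 + 1.89 + 1.96 + 0.38 + 0.58 = 4.81
Σ x·lx·mx = 14.08; T = 14.08/4.81 = 2.92723…
r ≈ ln(R0)/T = ln(4.81)/2.92723… = 0.53658… → 0.537

0.537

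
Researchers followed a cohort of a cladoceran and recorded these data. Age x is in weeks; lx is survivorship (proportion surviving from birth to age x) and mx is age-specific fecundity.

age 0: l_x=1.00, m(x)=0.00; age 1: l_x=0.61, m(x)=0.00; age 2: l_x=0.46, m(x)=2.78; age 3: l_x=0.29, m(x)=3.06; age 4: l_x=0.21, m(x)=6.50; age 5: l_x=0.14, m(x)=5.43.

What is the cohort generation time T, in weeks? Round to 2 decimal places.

lx·mx: 0, 0, 1.2788, 0.8874, 1.365, 0.7602 → R0 = 4.2914
x·lx·mx: 0, 0, 2.5576, 2.6622, 5.46, 3.801 → Σ = 14.4808
T = 14.4808 / 4.2914 = 3.374377… → 3.37

3.37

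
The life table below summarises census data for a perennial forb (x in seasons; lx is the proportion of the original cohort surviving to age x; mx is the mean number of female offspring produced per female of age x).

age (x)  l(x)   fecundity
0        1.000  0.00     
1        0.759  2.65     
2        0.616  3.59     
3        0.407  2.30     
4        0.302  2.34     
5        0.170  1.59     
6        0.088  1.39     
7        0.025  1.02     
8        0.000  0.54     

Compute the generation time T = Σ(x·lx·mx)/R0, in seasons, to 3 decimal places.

lx·mx: 0, 2.01135, 2.21144, 0.9361, 0.70668, 0.2703, 0.12232, 0.0255, 0 → R0 = 6.28369
x·lx·mx: 0, 2.01135, 4.42288, 2.8083, 2.82672, 1.3515, 0.73392, 0.1785, 0 → Σ = 14.33317
T = 14.33317 / 6.28369 = 2.281012… → 2.281

2.281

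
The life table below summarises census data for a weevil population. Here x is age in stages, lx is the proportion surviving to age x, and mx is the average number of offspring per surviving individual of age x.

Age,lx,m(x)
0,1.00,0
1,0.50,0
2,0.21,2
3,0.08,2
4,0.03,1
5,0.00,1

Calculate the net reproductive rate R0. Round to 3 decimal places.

0.610

lx·mx by age: 0, 0, 0.42, 0.16, 0.03, 0
R0 = Σ lx·mx = 0.61 → 0.610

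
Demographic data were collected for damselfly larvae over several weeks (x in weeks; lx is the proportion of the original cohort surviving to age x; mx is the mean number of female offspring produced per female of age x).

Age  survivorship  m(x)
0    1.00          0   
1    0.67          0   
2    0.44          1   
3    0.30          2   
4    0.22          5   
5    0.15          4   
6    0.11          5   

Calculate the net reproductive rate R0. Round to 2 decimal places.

3.29

lx·mx by age: 0, 0, 0.44, 0.6, 1.1, 0.6, 0.55
R0 = Σ lx·mx = 3.29 → 3.29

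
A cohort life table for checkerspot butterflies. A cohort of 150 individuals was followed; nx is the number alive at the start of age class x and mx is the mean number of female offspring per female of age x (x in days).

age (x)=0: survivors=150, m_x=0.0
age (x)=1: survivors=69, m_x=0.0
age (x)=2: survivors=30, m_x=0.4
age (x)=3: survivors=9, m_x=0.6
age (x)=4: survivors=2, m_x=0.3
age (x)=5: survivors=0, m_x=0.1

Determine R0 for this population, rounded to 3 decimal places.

0.120

lx = nx/n0 = nx/150: 1, 0.46, 0.2, 0.06, 0.01333…, 0
lx·mx by age: 0, 0, 0.08, 0.036, 0.004…, 0
R0 = Σ lx·mx = 0.12… → 0.120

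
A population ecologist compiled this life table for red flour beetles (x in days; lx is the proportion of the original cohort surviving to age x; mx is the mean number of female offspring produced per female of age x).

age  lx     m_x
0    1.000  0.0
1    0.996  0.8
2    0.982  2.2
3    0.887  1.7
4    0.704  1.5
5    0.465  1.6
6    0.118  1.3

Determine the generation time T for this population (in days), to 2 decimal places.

lx·mx: 0, 0.7968, 2.1604, 1.5079, 1.056, 0.744, 0.1534 → R0 = 6.4185
x·lx·mx: 0, 0.7968, 4.3208, 4.5237, 4.224, 3.72, 0.9204 → Σ = 18.5057
T = 18.5057 / 6.4185 = 2.883181… → 2.88

2.88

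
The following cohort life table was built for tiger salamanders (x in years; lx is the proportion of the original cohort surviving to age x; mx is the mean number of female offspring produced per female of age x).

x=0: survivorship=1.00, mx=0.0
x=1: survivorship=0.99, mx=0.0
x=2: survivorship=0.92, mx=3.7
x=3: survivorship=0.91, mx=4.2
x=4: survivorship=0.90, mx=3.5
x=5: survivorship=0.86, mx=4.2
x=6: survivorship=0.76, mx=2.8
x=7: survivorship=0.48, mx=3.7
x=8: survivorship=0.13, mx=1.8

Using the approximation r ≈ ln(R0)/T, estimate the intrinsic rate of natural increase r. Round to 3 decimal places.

0.691

R0 = Σ lx·mx = 0 + 0 + 3.404 + 3.822 + 3.15 + 3.612 + 2.128 + 1.776 + 0.234 = 18.126
Σ x·lx·mx = 76.006; T = 76.006/18.126 = 4.1932…
r ≈ ln(R0)/T = ln(18.126)/4.1932… = 0.69096… → 0.691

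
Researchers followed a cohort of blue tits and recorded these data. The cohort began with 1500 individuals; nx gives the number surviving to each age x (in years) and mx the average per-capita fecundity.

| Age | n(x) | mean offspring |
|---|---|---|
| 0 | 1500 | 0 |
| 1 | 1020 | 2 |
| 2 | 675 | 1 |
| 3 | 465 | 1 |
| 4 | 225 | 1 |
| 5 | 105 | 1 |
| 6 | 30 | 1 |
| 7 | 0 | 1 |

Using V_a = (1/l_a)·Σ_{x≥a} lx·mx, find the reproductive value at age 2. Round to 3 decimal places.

2.222

lx = nx/n0 = nx/1500: 1, 0.68, 0.45, 0.31, 0.15, 0.07, 0.02, 0
lx·mx for x ≥ 2: 0.45, 0.31, 0.15, 0.07, 0.02, 0 → sum = 1
V_2 = 1 / l_2 = 1 / 0.45 = 2.222222… → 2.222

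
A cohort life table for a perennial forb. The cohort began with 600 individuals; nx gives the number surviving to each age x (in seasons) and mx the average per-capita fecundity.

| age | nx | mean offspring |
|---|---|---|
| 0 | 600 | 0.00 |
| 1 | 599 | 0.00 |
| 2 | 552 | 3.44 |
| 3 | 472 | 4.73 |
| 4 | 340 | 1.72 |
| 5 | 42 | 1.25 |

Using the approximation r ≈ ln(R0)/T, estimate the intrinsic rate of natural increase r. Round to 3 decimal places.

0.755

lx = nx/n0 = nx/600: 1, 0.99833…, 0.92, 0.78667…, 0.56667…, 0.07
R0 = Σ lx·mx = 0 + 0 + 3.1648 + 3.72093… + 0.97467… + 0.0875 = 7.9479…
Σ x·lx·mx = 21.828567…; T = 21.828567…/7.9479… = 2.74646…
r ≈ ln(R0)/T = ln(7.9479…)/2.74646… = 0.75476… → 0.755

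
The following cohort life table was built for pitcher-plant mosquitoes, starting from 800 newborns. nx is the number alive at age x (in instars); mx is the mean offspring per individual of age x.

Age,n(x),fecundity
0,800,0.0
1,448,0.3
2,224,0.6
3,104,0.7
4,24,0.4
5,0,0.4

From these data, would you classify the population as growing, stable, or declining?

lx = nx/n0 = nx/800: 1, 0.56, 0.28, 0.13, 0.03, 0
R0 = Σ lx·mx = 0 + 0.168 + 0.168 + 0.091 + 0.012 + 0 = 0.439
R0 < 1, so the population is declining.

declining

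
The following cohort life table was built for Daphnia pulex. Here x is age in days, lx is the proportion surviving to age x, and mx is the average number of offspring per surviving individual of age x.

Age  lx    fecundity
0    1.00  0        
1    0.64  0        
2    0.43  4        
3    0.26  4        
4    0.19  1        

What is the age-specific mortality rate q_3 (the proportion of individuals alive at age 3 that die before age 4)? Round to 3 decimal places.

q_3 = (l_3 − l_4) / l_3 = (0.26 − 0.19) / 0.26
     = 0.07 / 0.26 = 0.269231… → 0.269

0.269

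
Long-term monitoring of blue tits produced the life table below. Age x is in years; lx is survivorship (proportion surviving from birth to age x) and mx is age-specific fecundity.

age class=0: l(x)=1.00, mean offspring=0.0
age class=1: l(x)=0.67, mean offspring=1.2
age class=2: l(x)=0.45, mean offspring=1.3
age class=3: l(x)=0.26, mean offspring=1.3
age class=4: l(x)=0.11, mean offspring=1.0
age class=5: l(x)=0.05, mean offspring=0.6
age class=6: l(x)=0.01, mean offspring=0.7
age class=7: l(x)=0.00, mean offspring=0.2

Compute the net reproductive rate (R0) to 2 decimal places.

lx·mx by age: 0, 0.804, 0.585, 0.338, 0.11, 0.03, 0.007, 0
R0 = Σ lx·mx = 1.874 → 1.87

1.87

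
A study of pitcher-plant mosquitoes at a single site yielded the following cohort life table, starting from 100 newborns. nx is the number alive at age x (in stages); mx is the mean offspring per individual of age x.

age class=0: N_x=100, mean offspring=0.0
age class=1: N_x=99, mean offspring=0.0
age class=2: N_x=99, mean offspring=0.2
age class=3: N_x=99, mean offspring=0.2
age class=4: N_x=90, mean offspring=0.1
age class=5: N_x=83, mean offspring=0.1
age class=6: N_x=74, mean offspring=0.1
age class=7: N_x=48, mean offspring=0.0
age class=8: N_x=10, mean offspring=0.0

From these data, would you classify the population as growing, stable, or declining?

declining

lx = nx/n0 = nx/100: 1, 0.99, 0.99, 0.99, 0.9, 0.83, 0.74, 0.48, 0.1
R0 = Σ lx·mx = 0 + 0 + 0.198 + 0.198 + 0.09 + 0.083 + 0.074 + 0 + 0 = 0.643
R0 < 1, so the population is declining.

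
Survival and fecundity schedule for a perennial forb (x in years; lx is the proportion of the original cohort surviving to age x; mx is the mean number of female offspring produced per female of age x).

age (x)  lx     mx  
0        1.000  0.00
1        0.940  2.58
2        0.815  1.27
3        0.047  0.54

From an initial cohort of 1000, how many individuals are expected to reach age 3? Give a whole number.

Expected survivors = N0 · l_3 = 1000 × 0.047 = 47 → 47

47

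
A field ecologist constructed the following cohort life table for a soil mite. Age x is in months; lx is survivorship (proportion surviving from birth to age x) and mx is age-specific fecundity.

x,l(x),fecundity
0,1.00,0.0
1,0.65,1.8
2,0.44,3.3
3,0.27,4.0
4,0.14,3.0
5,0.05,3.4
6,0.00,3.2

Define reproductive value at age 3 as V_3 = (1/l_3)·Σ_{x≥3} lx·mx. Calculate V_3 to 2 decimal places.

6.19

lx·mx for x ≥ 3: 1.08, 0.42, 0.17, 0 → sum = 1.67
V_3 = 1.67 / l_3 = 1.67 / 0.27 = 6.185185… → 6.19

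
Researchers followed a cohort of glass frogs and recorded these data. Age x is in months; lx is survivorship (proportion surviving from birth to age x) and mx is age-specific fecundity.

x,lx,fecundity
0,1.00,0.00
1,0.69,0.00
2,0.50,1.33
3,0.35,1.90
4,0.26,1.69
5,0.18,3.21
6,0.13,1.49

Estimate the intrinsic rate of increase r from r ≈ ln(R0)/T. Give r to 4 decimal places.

0.2594

R0 = Σ lx·mx = 0 + 0 + 0.665 + 0.665 + 0.4394 + 0.5778 + 0.1937 = 2.5409
Σ x·lx·mx = 9.1338; T = 9.1338/2.5409 = 3.59471…
r ≈ ln(R0)/T = ln(2.5409)/3.59471… = 0.259414… → 0.2594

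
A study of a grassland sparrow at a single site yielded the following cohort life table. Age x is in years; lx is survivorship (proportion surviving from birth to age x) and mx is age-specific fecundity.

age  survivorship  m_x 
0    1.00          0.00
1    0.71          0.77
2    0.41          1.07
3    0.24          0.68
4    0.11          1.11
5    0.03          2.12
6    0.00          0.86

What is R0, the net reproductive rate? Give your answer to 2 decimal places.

1.33

lx·mx by age: 0, 0.5467, 0.4387, 0.1632, 0.1221, 0.0636, 0
R0 = Σ lx·mx = 1.3343 → 1.33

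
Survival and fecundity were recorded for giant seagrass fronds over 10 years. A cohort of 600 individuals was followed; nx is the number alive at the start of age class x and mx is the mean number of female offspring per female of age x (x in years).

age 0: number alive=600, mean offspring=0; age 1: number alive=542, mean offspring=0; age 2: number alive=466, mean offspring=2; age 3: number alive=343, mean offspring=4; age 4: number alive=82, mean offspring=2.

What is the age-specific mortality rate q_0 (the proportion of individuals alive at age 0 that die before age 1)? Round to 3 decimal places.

0.097

lx = nx/n0 = nx/600: 1, 0.90333…, 0.77667…, 0.57167…, 0.13667…
q_0 = (l_0 − l_1) / l_0 = (1 − 0.903333…) / 1
     = 0.096667… / 1 = 0.096667… → 0.097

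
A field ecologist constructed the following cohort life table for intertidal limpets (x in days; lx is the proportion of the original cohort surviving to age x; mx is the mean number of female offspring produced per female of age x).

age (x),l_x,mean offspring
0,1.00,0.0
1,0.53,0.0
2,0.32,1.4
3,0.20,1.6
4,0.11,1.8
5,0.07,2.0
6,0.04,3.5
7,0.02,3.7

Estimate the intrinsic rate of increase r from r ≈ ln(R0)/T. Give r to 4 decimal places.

0.0779

R0 = Σ lx·mx = 0 + 0 + 0.448 + 0.32 + 0.198 + 0.14 + 0.14 + 0.074 = 1.32
Σ x·lx·mx = 4.706; T = 4.706/1.32 = 3.56515…
r ≈ ln(R0)/T = ln(1.32)/3.56515… = 0.077874… → 0.0779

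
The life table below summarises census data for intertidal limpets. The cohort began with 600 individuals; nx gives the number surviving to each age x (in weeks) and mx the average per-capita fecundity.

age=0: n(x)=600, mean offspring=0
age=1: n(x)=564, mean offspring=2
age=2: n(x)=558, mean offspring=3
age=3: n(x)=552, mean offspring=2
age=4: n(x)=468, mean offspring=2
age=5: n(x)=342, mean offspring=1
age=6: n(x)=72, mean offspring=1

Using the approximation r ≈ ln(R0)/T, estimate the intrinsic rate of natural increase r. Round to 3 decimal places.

lx = nx/n0 = nx/600: 1, 0.94, 0.93, 0.92, 0.78, 0.57, 0.12
R0 = Σ lx·mx = 0 + 1.88 + 2.79 + 1.84 + 1.56 + 0.57 + 0.12 = 8.76
Σ x·lx·mx = 22.79; T = 22.79/8.76 = 2.6016…
r ≈ ln(R0)/T = ln(8.76)/2.6016… = 0.83418… → 0.834

0.834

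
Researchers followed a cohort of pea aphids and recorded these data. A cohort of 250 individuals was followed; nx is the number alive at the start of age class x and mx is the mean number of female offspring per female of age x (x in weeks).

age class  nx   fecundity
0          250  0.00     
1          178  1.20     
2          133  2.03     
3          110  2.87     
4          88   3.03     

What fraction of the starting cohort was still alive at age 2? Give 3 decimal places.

0.532

l_2 = n_2/n_0 = 133/250 = 0.532 → 0.532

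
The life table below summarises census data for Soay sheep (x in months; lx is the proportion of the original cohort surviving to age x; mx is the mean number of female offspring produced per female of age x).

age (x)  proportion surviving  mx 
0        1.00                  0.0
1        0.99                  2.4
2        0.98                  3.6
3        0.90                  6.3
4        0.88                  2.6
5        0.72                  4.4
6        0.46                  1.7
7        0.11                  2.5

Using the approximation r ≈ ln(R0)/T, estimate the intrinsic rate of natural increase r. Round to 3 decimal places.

R0 = Σ lx·mx = 0 + 2.376 + 3.528 + 5.67 + 2.288 + 3.168 + 0.782 + 0.275 = 18.087
Σ x·lx·mx = 58.051; T = 58.051/18.087 = 3.20954…
r ≈ ln(R0)/T = ln(18.087)/3.20954… = 0.90206… → 0.902

0.902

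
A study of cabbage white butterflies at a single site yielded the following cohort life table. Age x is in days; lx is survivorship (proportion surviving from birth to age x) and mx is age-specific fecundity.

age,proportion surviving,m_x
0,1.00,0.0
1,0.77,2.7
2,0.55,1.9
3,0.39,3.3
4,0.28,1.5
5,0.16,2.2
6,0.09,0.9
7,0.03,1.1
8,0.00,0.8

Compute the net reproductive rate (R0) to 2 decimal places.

5.30

lx·mx by age: 0, 2.079, 1.045, 1.287, 0.42, 0.352, 0.081, 0.033, 0
R0 = Σ lx·mx = 5.297 → 5.30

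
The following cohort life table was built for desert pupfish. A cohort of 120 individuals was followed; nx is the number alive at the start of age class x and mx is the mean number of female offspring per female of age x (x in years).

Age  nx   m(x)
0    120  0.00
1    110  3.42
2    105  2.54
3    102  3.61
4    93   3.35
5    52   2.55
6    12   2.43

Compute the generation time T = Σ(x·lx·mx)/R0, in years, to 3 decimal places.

2.761

lx = nx/n0 = nx/120: 1, 0.91667…, 0.875, 0.85, 0.775, 0.43333…, 0.1
lx·mx: 0, 3.135…, 2.2225, 3.0685, 2.59625, 1.105…, 0.243 → R0 = 12.37025…
x·lx·mx: 0, 3.135…, 4.445, 9.2055, 10.385, 5.525…, 1.458 → Σ = 34.1535…
T = 34.1535… / 12.37025… = 2.760939… → 2.761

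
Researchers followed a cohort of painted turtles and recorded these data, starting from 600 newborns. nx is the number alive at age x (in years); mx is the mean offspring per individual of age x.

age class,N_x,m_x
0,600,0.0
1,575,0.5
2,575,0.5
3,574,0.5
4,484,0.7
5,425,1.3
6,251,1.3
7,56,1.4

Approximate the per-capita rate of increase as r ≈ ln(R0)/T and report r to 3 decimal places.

lx = nx/n0 = nx/600: 1, 0.95833…, 0.95833…, 0.95667…, 0.80667…, 0.70833…, 0.41833…, 0.09333…
R0 = Σ lx·mx = 0 + 0.47917… + 0.47917… + 0.47833… + 0.56467… + 0.92083… + 0.54383… + 0.13067… = 3.596667…
Σ x·lx·mx = 13.913…; T = 13.913…/3.596667… = 3.8683…
r ≈ ln(R0)/T = ln(3.596667…)/3.8683… = 0.3309… → 0.331

0.331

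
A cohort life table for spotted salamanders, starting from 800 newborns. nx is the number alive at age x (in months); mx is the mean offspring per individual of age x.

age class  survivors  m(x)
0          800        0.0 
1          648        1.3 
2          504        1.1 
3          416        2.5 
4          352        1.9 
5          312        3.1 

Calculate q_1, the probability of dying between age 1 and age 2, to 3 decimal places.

lx = nx/n0 = nx/800: 1, 0.81, 0.63, 0.52, 0.44, 0.39
q_1 = (l_1 − l_2) / l_1 = (0.81 − 0.63) / 0.81
     = 0.18 / 0.81 = 0.222222… → 0.222

0.222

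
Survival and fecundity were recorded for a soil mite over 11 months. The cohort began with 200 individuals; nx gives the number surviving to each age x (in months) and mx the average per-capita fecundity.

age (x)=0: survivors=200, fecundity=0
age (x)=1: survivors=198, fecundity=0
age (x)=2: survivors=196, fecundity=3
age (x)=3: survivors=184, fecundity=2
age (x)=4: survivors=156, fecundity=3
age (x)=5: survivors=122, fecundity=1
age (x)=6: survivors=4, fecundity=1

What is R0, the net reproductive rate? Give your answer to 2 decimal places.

7.75

lx = nx/n0 = nx/200: 1, 0.99, 0.98, 0.92, 0.78, 0.61, 0.02
lx·mx by age: 0, 0, 2.94, 1.84, 2.34, 0.61, 0.02
R0 = Σ lx·mx = 7.75 → 7.75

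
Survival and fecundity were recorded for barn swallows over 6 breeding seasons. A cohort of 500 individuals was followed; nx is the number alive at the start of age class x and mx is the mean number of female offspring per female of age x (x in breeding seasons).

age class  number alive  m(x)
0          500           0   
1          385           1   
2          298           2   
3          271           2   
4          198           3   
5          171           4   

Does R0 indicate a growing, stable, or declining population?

lx = nx/n0 = nx/500: 1, 0.77, 0.596, 0.542, 0.396, 0.342
R0 = Σ lx·mx = 0 + 0.77 + 1.192 + 1.084 + 1.188 + 1.368 = 5.602
R0 > 1, so the population is growing.

growing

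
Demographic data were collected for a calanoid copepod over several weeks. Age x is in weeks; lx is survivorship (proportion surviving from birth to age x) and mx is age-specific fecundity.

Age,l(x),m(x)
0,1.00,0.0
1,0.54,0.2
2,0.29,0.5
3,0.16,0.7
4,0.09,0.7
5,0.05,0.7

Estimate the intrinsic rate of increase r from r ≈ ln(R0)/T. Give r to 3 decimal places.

R0 = Σ lx·mx = 0 + 0.108 + 0.145 + 0.112 + 0.063 + 0.035 = 0.463
Σ x·lx·mx = 1.161; T = 1.161/0.463 = 2.50756…
r ≈ ln(R0)/T = ln(0.463)/2.50756… = -0.30708… → -0.307

-0.307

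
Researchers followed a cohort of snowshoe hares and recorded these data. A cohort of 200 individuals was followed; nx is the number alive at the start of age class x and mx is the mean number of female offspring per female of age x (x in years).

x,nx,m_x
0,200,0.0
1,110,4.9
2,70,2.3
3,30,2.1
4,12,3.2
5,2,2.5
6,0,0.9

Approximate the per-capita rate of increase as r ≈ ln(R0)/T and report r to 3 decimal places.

lx = nx/n0 = nx/200: 1, 0.55, 0.35, 0.15, 0.06, 0.01, 0
R0 = Σ lx·mx = 0 + 2.695 + 0.805 + 0.315 + 0.192 + 0.025 + 0 = 4.032
Σ x·lx·mx = 6.143; T = 6.143/4.032 = 1.52356…
r ≈ ln(R0)/T = ln(4.032)/1.52356… = 0.91513… → 0.915

0.915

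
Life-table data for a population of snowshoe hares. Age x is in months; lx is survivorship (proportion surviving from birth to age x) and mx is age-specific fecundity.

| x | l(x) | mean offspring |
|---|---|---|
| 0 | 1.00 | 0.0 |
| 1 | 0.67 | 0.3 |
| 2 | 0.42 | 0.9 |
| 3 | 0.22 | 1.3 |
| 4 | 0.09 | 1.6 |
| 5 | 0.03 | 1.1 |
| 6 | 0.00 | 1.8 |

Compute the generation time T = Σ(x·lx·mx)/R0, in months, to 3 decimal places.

lx·mx: 0, 0.201, 0.378, 0.286, 0.144, 0.033, 0 → R0 = 1.042
x·lx·mx: 0, 0.201, 0.756, 0.858, 0.576, 0.165, 0 → Σ = 2.556
T = 2.556 / 1.042 = 2.452975… → 2.453

2.453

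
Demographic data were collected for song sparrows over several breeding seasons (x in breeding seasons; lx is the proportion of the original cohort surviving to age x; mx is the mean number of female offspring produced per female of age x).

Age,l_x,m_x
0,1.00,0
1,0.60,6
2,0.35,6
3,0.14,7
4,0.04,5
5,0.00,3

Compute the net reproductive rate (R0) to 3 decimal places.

6.880

lx·mx by age: 0, 3.6, 2.1, 0.98, 0.2, 0
R0 = Σ lx·mx = 6.88 → 6.880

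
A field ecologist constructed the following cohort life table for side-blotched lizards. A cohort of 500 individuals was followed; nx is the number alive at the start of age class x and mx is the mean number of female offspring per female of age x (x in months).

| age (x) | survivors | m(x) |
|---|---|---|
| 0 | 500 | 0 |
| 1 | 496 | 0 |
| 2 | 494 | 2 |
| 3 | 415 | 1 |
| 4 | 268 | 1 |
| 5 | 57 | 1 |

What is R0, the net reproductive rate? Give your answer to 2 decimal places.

lx = nx/n0 = nx/500: 1, 0.992, 0.988, 0.83, 0.536, 0.114
lx·mx by age: 0, 0, 1.976, 0.83, 0.536, 0.114
R0 = Σ lx·mx = 3.456 → 3.46

3.46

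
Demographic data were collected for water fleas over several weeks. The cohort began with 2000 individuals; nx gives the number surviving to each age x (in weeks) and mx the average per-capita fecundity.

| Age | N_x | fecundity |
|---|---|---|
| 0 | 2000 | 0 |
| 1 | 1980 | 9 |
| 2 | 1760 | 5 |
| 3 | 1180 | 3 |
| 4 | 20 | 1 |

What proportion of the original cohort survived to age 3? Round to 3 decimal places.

l_3 = n_3/n_0 = 1180/2000 = 0.59 → 0.590

0.590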